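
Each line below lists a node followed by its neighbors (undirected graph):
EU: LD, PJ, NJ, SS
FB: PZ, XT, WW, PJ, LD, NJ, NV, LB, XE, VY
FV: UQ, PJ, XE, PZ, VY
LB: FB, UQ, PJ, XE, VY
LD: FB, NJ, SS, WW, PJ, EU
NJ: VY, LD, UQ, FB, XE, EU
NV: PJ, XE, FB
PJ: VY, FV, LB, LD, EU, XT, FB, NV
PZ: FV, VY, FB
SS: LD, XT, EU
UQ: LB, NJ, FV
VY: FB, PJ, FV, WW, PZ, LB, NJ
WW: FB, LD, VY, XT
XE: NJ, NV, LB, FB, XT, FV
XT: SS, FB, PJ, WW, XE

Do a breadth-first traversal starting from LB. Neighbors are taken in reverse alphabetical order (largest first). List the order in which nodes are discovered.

LB, XE, VY, UQ, PJ, FB, XT, NV, NJ, FV, WW, PZ, LD, EU, SS

Visit LB; enqueue XE, VY, UQ, PJ, FB → queue [XE, VY, UQ, PJ, FB]
Visit XE; enqueue XT, NV, NJ, FV → queue [VY, UQ, PJ, FB, XT, NV, NJ, FV]
Visit VY; enqueue WW, PZ → queue [UQ, PJ, FB, XT, NV, NJ, FV, WW, PZ]
Visit UQ → queue [PJ, FB, XT, NV, NJ, FV, WW, PZ]
Visit PJ; enqueue LD, EU → queue [FB, XT, NV, NJ, FV, WW, PZ, LD, EU]
Visit FB → queue [XT, NV, NJ, FV, WW, PZ, LD, EU]
Visit XT; enqueue SS → queue [NV, NJ, FV, WW, PZ, LD, EU, SS]
Visit NV → queue [NJ, FV, WW, PZ, LD, EU, SS]
Visit NJ → queue [FV, WW, PZ, LD, EU, SS]
Visit FV → queue [WW, PZ, LD, EU, SS]
Visit WW → queue [PZ, LD, EU, SS]
Visit PZ → queue [LD, EU, SS]
Visit LD → queue [EU, SS]
Visit EU → queue [SS]
Visit SS → queue []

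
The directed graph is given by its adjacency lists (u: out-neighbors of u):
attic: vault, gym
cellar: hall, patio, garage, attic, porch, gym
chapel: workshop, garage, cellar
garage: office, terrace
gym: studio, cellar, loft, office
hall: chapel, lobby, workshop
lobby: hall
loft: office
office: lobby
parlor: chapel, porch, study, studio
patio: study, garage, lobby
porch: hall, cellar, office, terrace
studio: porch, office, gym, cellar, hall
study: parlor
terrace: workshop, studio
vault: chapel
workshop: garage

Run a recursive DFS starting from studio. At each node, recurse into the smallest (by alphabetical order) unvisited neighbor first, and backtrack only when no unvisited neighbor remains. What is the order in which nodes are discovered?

Visit studio
studio → cellar
cellar → attic
attic → gym
gym → loft
loft → office
office → lobby
lobby → hall
hall → chapel
chapel → garage
garage → terrace
terrace → workshop
attic → vault
cellar → patio
patio → study
study → parlor
parlor → porch

studio → cellar → attic → gym → loft → office → lobby → hall → chapel → garage → terrace → workshop → vault → patio → study → parlor → porch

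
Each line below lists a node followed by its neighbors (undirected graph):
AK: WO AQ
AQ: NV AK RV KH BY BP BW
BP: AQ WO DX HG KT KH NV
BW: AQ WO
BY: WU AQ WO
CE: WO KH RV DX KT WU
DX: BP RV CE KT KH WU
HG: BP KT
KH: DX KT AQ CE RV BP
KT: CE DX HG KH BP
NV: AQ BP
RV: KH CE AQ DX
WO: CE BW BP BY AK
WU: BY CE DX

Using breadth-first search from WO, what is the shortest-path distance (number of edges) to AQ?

2

Level 0: WO
Level 1: AK, BP, BW, BY, CE
Level 2: AQ, DX, HG, KH, KT, NV, RV, WU
AQ first appears at level 2.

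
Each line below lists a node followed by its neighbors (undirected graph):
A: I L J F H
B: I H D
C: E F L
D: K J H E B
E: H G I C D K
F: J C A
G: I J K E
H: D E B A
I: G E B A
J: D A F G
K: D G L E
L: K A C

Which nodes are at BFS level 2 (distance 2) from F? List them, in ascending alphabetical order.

Level 0: F
Level 1: A, C, J
Level 2: D, E, G, H, I, L
Level 3: B, K

D, E, G, H, I, L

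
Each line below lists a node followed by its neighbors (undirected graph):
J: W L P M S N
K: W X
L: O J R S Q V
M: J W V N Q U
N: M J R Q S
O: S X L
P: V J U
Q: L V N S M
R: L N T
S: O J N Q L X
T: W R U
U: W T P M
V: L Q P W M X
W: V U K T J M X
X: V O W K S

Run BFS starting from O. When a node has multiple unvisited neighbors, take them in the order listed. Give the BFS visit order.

Visit O; enqueue S, X, L → queue [S, X, L]
Visit S; enqueue J, N, Q → queue [X, L, J, N, Q]
Visit X; enqueue V, W, K → queue [L, J, N, Q, V, W, K]
Visit L; enqueue R → queue [J, N, Q, V, W, K, R]
Visit J; enqueue P, M → queue [N, Q, V, W, K, R, P, M]
Visit N → queue [Q, V, W, K, R, P, M]
Visit Q → queue [V, W, K, R, P, M]
Visit V → queue [W, K, R, P, M]
Visit W; enqueue U, T → queue [K, R, P, M, U, T]
Visit K → queue [R, P, M, U, T]
Visit R → queue [P, M, U, T]
Visit P → queue [M, U, T]
Visit M → queue [U, T]
Visit U → queue [T]
Visit T → queue []

O S X L J N Q V W K R P M U T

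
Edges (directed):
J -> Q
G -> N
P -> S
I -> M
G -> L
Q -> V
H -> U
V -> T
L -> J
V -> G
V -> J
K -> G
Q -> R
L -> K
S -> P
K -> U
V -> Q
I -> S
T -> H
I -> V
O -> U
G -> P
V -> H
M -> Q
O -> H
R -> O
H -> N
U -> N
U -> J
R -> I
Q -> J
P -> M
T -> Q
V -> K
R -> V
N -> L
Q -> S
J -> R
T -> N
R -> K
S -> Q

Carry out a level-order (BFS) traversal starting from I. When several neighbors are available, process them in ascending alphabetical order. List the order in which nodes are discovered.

I, M, S, V, Q, P, G, H, J, K, T, R, L, N, U, O

Visit I; enqueue M, S, V → queue [M, S, V]
Visit M; enqueue Q → queue [S, V, Q]
Visit S; enqueue P → queue [V, Q, P]
Visit V; enqueue G, H, J, K, T → queue [Q, P, G, H, J, K, T]
Visit Q; enqueue R → queue [P, G, H, J, K, T, R]
Visit P → queue [G, H, J, K, T, R]
Visit G; enqueue L, N → queue [H, J, K, T, R, L, N]
Visit H; enqueue U → queue [J, K, T, R, L, N, U]
Visit J → queue [K, T, R, L, N, U]
Visit K → queue [T, R, L, N, U]
Visit T → queue [R, L, N, U]
Visit R; enqueue O → queue [L, N, U, O]
Visit L → queue [N, U, O]
Visit N → queue [U, O]
Visit U → queue [O]
Visit O → queue []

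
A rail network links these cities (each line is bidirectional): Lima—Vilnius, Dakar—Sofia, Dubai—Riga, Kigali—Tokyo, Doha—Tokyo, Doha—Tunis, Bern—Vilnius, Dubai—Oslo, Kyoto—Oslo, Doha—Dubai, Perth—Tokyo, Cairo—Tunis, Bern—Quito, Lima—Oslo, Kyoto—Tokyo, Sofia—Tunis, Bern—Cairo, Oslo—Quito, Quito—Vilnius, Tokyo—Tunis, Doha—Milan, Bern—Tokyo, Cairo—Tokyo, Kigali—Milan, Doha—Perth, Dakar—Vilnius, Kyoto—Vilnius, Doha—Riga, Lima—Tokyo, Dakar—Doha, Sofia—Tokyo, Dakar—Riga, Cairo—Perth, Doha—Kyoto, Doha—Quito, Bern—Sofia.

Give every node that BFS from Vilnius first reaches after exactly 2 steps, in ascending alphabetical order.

Cairo, Doha, Oslo, Riga, Sofia, Tokyo

Level 0: Vilnius
Level 1: Bern, Dakar, Kyoto, Lima, Quito
Level 2: Cairo, Doha, Oslo, Riga, Sofia, Tokyo
Level 3: Dubai, Kigali, Milan, Perth, Tunis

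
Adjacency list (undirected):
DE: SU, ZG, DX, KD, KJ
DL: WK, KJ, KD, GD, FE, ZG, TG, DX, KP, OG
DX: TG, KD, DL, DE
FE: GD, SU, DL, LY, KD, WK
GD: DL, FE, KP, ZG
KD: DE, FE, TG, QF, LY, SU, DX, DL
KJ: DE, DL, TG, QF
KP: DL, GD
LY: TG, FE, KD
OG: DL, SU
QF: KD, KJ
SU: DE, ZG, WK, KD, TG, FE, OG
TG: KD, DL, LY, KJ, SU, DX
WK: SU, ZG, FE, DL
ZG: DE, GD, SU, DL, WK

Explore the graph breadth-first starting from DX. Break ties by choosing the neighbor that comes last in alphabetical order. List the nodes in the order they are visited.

Visit DX; enqueue TG, KD, DL, DE → queue [TG, KD, DL, DE]
Visit TG; enqueue SU, LY, KJ → queue [KD, DL, DE, SU, LY, KJ]
Visit KD; enqueue QF, FE → queue [DL, DE, SU, LY, KJ, QF, FE]
Visit DL; enqueue ZG, WK, OG, KP, GD → queue [DE, SU, LY, KJ, QF, FE, ZG, WK, OG, KP, GD]
Visit DE → queue [SU, LY, KJ, QF, FE, ZG, WK, OG, KP, GD]
Visit SU → queue [LY, KJ, QF, FE, ZG, WK, OG, KP, GD]
Visit LY → queue [KJ, QF, FE, ZG, WK, OG, KP, GD]
Visit KJ → queue [QF, FE, ZG, WK, OG, KP, GD]
Visit QF → queue [FE, ZG, WK, OG, KP, GD]
Visit FE → queue [ZG, WK, OG, KP, GD]
Visit ZG → queue [WK, OG, KP, GD]
Visit WK → queue [OG, KP, GD]
Visit OG → queue [KP, GD]
Visit KP → queue [GD]
Visit GD → queue []

DX TG KD DL DE SU LY KJ QF FE ZG WK OG KP GD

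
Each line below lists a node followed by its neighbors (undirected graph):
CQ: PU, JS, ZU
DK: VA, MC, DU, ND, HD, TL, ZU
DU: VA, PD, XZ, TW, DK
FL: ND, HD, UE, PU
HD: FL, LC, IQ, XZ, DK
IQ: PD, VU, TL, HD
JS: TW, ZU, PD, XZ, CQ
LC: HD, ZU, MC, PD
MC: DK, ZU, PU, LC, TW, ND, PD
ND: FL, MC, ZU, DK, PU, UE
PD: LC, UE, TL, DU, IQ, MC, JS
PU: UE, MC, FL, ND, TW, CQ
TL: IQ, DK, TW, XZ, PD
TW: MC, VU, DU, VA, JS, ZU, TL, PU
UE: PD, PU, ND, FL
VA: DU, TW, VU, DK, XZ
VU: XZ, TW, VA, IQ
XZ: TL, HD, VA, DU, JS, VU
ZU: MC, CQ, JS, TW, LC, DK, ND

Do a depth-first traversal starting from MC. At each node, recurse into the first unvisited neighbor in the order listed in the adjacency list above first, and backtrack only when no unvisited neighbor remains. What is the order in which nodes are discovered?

Visit MC
MC → DK
DK → VA
VA → DU
DU → PD
PD → LC
LC → HD
HD → FL
FL → ND
ND → ZU
ZU → CQ
CQ → PU
PU → UE
PU → TW
TW → VU
VU → XZ
XZ → TL
TL → IQ
XZ → JS

MC, DK, VA, DU, PD, LC, HD, FL, ND, ZU, CQ, PU, UE, TW, VU, XZ, TL, IQ, JS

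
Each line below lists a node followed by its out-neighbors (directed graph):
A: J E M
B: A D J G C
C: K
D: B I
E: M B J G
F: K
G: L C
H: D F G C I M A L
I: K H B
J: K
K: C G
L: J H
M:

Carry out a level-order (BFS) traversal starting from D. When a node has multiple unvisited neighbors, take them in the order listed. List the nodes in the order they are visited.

D, B, I, A, J, G, C, K, H, E, M, L, F

Visit D; enqueue B, I → queue [B, I]
Visit B; enqueue A, J, G, C → queue [I, A, J, G, C]
Visit I; enqueue K, H → queue [A, J, G, C, K, H]
Visit A; enqueue E, M → queue [J, G, C, K, H, E, M]
Visit J → queue [G, C, K, H, E, M]
Visit G; enqueue L → queue [C, K, H, E, M, L]
Visit C → queue [K, H, E, M, L]
Visit K → queue [H, E, M, L]
Visit H; enqueue F → queue [E, M, L, F]
Visit E → queue [M, L, F]
Visit M → queue [L, F]
Visit L → queue [F]
Visit F → queue []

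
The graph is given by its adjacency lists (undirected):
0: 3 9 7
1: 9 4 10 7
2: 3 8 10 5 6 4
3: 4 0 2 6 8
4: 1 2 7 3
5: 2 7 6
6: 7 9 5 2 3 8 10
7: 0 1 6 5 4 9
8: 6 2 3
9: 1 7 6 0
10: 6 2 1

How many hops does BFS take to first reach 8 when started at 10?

2

Level 0: 10
Level 1: 1, 2, 6
Level 2: 3, 4, 5, 7, 8, 9
Level 3: 0
8 first appears at level 2.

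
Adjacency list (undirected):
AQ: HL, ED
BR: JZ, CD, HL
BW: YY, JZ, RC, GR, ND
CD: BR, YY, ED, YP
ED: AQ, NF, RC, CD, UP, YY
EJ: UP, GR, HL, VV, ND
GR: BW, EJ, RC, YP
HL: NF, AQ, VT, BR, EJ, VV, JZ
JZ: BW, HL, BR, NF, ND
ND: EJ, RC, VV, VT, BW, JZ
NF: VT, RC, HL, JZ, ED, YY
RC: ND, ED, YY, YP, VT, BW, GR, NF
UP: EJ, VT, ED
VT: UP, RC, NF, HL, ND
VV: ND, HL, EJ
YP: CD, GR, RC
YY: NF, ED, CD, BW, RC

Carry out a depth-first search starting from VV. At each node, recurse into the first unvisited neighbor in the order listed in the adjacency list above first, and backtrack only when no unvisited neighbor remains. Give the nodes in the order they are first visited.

VV → ND → EJ → UP → VT → RC → ED → AQ → HL → NF → JZ → BW → YY → CD → BR → YP → GR

Visit VV
VV → ND
ND → EJ
EJ → UP
UP → VT
VT → RC
RC → ED
ED → AQ
AQ → HL
HL → NF
NF → JZ
JZ → BW
BW → YY
YY → CD
CD → BR
CD → YP
YP → GR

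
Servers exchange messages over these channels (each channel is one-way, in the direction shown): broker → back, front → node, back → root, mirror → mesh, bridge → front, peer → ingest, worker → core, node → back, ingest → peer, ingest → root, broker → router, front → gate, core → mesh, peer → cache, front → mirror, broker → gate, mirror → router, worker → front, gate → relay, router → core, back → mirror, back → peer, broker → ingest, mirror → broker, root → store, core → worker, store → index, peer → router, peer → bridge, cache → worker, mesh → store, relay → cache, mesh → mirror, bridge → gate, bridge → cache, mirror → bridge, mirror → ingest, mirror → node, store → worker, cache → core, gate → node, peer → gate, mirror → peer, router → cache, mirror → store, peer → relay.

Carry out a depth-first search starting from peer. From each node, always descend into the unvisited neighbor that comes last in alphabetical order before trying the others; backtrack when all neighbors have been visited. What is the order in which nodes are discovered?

peer router core worker front node back root store index mirror mesh ingest broker gate relay cache bridge

Visit peer
peer → router
router → core
core → worker
worker → front
front → node
node → back
back → root
root → store
store → index
back → mirror
mirror → mesh
mirror → ingest
mirror → broker
broker → gate
gate → relay
relay → cache
mirror → bridge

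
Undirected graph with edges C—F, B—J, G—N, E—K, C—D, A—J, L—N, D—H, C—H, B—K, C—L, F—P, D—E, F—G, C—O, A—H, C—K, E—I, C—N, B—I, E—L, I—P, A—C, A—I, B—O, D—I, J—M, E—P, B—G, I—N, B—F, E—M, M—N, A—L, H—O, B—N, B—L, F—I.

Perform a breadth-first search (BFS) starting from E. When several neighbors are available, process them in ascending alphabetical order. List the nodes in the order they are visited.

E, D, I, K, L, M, P, C, H, A, B, F, N, J, O, G

Visit E; enqueue D, I, K, L, M, P → queue [D, I, K, L, M, P]
Visit D; enqueue C, H → queue [I, K, L, M, P, C, H]
Visit I; enqueue A, B, F, N → queue [K, L, M, P, C, H, A, B, F, N]
Visit K → queue [L, M, P, C, H, A, B, F, N]
Visit L → queue [M, P, C, H, A, B, F, N]
Visit M; enqueue J → queue [P, C, H, A, B, F, N, J]
Visit P → queue [C, H, A, B, F, N, J]
Visit C; enqueue O → queue [H, A, B, F, N, J, O]
Visit H → queue [A, B, F, N, J, O]
Visit A → queue [B, F, N, J, O]
Visit B; enqueue G → queue [F, N, J, O, G]
Visit F → queue [N, J, O, G]
Visit N → queue [J, O, G]
Visit J → queue [O, G]
Visit O → queue [G]
Visit G → queue []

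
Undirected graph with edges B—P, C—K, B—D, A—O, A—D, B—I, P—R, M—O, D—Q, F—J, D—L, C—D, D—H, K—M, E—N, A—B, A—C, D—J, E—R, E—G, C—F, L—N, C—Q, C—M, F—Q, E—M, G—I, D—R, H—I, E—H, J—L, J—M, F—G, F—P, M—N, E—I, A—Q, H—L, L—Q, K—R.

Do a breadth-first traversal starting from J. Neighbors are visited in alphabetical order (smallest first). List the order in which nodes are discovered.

J, D, F, L, M, A, B, C, H, Q, R, G, P, N, E, K, O, I

Visit J; enqueue D, F, L, M → queue [D, F, L, M]
Visit D; enqueue A, B, C, H, Q, R → queue [F, L, M, A, B, C, H, Q, R]
Visit F; enqueue G, P → queue [L, M, A, B, C, H, Q, R, G, P]
Visit L; enqueue N → queue [M, A, B, C, H, Q, R, G, P, N]
Visit M; enqueue E, K, O → queue [A, B, C, H, Q, R, G, P, N, E, K, O]
Visit A → queue [B, C, H, Q, R, G, P, N, E, K, O]
Visit B; enqueue I → queue [C, H, Q, R, G, P, N, E, K, O, I]
Visit C → queue [H, Q, R, G, P, N, E, K, O, I]
Visit H → queue [Q, R, G, P, N, E, K, O, I]
Visit Q → queue [R, G, P, N, E, K, O, I]
Visit R → queue [G, P, N, E, K, O, I]
Visit G → queue [P, N, E, K, O, I]
Visit P → queue [N, E, K, O, I]
Visit N → queue [E, K, O, I]
Visit E → queue [K, O, I]
Visit K → queue [O, I]
Visit O → queue [I]
Visit I → queue []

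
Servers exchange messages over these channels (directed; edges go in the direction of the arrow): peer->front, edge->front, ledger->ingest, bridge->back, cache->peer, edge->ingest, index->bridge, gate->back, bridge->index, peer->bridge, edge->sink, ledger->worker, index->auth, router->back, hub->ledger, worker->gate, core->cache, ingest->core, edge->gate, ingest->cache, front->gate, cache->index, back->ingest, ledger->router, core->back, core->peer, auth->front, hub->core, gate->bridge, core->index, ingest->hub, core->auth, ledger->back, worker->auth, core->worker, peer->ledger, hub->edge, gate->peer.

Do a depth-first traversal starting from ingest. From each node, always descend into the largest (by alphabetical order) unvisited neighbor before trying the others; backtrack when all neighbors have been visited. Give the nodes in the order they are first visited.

ingest → hub → ledger → worker → gate → peer → front → bridge → index → auth → back → router → edge → sink → core → cache

Visit ingest
ingest → hub
hub → ledger
ledger → worker
worker → gate
gate → peer
peer → front
peer → bridge
bridge → index
index → auth
bridge → back
ledger → router
hub → edge
edge → sink
hub → core
core → cache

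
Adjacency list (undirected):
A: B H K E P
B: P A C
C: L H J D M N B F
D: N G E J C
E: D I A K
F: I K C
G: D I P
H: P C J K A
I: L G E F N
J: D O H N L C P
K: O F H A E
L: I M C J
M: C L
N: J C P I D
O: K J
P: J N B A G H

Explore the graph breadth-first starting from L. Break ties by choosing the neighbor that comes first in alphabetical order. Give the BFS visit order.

Visit L; enqueue C, I, J, M → queue [C, I, J, M]
Visit C; enqueue B, D, F, H, N → queue [I, J, M, B, D, F, H, N]
Visit I; enqueue E, G → queue [J, M, B, D, F, H, N, E, G]
Visit J; enqueue O, P → queue [M, B, D, F, H, N, E, G, O, P]
Visit M → queue [B, D, F, H, N, E, G, O, P]
Visit B; enqueue A → queue [D, F, H, N, E, G, O, P, A]
Visit D → queue [F, H, N, E, G, O, P, A]
Visit F; enqueue K → queue [H, N, E, G, O, P, A, K]
Visit H → queue [N, E, G, O, P, A, K]
Visit N → queue [E, G, O, P, A, K]
Visit E → queue [G, O, P, A, K]
Visit G → queue [O, P, A, K]
Visit O → queue [P, A, K]
Visit P → queue [A, K]
Visit A → queue [K]
Visit K → queue []

L -> C -> I -> J -> M -> B -> D -> F -> H -> N -> E -> G -> O -> P -> A -> K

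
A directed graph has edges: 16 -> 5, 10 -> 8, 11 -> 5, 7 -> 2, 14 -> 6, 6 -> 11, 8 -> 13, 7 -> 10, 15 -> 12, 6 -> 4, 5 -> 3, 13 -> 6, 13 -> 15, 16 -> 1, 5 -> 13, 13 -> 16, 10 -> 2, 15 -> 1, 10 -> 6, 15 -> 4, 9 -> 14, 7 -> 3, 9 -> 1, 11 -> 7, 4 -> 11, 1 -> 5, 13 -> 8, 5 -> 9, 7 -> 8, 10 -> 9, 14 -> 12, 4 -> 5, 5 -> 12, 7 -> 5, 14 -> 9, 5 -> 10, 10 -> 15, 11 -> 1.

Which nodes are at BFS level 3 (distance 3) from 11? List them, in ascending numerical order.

Level 0: 11
Level 1: 1, 5, 7
Level 2: 2, 3, 8, 9, 10, 12, 13
Level 3: 6, 14, 15, 16
Level 4: 4

6, 14, 15, 16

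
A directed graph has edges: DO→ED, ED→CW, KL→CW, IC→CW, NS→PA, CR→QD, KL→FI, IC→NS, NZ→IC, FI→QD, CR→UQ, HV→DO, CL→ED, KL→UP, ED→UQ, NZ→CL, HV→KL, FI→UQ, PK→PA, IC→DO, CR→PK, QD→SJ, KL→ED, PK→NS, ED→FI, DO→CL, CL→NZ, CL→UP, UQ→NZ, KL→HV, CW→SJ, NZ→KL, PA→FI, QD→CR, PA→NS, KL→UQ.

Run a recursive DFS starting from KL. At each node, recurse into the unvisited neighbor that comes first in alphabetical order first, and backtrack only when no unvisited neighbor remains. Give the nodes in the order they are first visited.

Visit KL
KL → CW
CW → SJ
KL → ED
ED → FI
FI → QD
QD → CR
CR → PK
PK → NS
NS → PA
CR → UQ
UQ → NZ
NZ → CL
CL → UP
NZ → IC
IC → DO
KL → HV

KL, CW, SJ, ED, FI, QD, CR, PK, NS, PA, UQ, NZ, CL, UP, IC, DO, HV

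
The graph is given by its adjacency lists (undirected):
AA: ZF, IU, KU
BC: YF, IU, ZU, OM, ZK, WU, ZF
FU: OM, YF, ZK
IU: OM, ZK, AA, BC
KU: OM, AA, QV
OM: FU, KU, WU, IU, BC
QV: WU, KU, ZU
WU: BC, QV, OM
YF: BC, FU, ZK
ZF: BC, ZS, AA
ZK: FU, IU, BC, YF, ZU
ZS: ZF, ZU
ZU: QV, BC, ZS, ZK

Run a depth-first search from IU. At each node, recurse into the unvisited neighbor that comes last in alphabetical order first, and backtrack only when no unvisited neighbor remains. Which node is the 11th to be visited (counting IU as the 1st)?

QV

Visit IU
IU → ZK
ZK → ZU
ZU → ZS
ZS → ZF
ZF → BC
BC → YF
YF → FU
FU → OM
OM → WU
WU → QV
QV → KU
KU → AA

Visit order: IU, ZK, ZU, ZS, ZF, BC, YF, FU, OM, WU, QV, KU, AA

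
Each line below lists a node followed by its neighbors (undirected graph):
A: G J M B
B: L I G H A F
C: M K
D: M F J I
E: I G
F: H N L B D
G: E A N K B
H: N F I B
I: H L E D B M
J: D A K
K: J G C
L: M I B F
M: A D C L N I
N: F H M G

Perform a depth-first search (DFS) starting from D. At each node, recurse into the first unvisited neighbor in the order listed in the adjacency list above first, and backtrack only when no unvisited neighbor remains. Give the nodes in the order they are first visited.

D, M, A, G, E, I, H, N, F, L, B, K, J, C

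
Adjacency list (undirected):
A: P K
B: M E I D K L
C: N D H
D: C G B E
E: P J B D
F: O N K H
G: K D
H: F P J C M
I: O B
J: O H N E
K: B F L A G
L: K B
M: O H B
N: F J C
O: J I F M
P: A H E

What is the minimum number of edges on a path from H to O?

2

Level 0: H
Level 1: C, F, J, M, P
Level 2: A, B, D, E, K, N, O
Level 3: G, I, L
O first appears at level 2.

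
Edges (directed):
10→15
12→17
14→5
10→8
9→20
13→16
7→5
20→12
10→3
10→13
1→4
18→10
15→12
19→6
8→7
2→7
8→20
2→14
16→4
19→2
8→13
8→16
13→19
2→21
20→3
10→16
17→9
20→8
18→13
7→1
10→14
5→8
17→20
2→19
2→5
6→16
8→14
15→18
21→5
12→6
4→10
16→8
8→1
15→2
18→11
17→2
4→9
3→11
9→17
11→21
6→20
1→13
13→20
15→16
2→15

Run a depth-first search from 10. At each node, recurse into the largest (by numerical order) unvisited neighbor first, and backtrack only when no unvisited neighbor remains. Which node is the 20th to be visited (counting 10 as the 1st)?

Visit 10
10 → 16
16 → 8
8 → 20
20 → 12
12 → 17
17 → 9
17 → 2
2 → 21
21 → 5
2 → 19
19 → 6
2 → 15
15 → 18
18 → 13
18 → 11
2 → 14
2 → 7
7 → 1
1 → 4
20 → 3

Visit order: 10, 16, 8, 20, 12, 17, 9, 2, 21, 5, 19, 6, 15, 18, 13, 11, 14, 7, 1, 4, 3

4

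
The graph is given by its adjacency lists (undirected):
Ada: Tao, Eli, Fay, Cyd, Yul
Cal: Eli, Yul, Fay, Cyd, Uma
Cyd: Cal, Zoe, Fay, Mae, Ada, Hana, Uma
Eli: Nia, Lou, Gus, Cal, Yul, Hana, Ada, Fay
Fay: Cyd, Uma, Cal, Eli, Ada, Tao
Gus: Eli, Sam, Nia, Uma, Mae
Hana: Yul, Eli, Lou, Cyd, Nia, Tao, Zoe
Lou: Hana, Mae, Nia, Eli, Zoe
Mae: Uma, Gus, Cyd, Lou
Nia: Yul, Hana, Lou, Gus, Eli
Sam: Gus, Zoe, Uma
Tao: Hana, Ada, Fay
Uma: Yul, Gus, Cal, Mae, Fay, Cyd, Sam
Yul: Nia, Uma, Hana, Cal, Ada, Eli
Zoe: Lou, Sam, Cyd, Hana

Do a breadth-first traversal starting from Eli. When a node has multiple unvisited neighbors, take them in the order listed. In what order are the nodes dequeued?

Visit Eli; enqueue Nia, Lou, Gus, Cal, Yul, Hana, Ada, Fay → queue [Nia, Lou, Gus, Cal, Yul, Hana, Ada, Fay]
Visit Nia → queue [Lou, Gus, Cal, Yul, Hana, Ada, Fay]
Visit Lou; enqueue Mae, Zoe → queue [Gus, Cal, Yul, Hana, Ada, Fay, Mae, Zoe]
Visit Gus; enqueue Sam, Uma → queue [Cal, Yul, Hana, Ada, Fay, Mae, Zoe, Sam, Uma]
Visit Cal; enqueue Cyd → queue [Yul, Hana, Ada, Fay, Mae, Zoe, Sam, Uma, Cyd]
Visit Yul → queue [Hana, Ada, Fay, Mae, Zoe, Sam, Uma, Cyd]
Visit Hana; enqueue Tao → queue [Ada, Fay, Mae, Zoe, Sam, Uma, Cyd, Tao]
Visit Ada → queue [Fay, Mae, Zoe, Sam, Uma, Cyd, Tao]
Visit Fay → queue [Mae, Zoe, Sam, Uma, Cyd, Tao]
Visit Mae → queue [Zoe, Sam, Uma, Cyd, Tao]
Visit Zoe → queue [Sam, Uma, Cyd, Tao]
Visit Sam → queue [Uma, Cyd, Tao]
Visit Uma → queue [Cyd, Tao]
Visit Cyd → queue [Tao]
Visit Tao → queue []

Eli -> Nia -> Lou -> Gus -> Cal -> Yul -> Hana -> Ada -> Fay -> Mae -> Zoe -> Sam -> Uma -> Cyd -> Tao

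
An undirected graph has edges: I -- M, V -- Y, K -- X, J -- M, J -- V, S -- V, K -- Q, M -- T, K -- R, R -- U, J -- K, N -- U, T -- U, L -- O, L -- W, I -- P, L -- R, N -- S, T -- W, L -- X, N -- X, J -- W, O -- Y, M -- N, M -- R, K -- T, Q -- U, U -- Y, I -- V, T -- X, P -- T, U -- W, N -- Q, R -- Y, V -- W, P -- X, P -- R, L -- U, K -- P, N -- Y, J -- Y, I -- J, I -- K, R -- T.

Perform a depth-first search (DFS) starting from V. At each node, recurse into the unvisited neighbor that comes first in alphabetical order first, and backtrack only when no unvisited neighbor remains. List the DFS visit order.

V → I → J → K → P → R → L → O → Y → N → M → T → U → Q → W → X → S

Visit V
V → I
I → J
J → K
K → P
P → R
R → L
L → O
O → Y
Y → N
N → M
M → T
T → U
U → Q
U → W
T → X
N → S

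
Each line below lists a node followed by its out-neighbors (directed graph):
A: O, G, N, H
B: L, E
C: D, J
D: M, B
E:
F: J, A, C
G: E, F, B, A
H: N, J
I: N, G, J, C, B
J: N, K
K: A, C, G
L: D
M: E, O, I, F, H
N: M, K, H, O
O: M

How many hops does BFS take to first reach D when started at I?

2

Level 0: I
Level 1: B, C, G, J, N
Level 2: A, D, E, F, H, K, L, M, O
D first appears at level 2.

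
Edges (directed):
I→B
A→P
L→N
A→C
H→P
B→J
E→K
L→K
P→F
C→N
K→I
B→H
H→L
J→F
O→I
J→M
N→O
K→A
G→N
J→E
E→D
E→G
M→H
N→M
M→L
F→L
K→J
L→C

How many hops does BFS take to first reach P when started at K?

Level 0: K
Level 1: A, I, J
Level 2: B, C, E, F, M, P
Level 3: D, G, H, L, N
Level 4: O
P first appears at level 2.

2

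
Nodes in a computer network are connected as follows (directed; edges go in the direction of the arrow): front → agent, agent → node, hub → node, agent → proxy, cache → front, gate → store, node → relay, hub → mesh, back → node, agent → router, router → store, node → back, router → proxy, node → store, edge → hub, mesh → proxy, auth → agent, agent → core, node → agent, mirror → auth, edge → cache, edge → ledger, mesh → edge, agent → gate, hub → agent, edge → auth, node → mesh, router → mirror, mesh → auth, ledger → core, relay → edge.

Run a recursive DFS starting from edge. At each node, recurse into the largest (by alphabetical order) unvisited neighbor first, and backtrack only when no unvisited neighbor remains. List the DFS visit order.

edge, ledger, core, hub, node, store, relay, mesh, proxy, auth, agent, router, mirror, gate, back, cache, front

Visit edge
edge → ledger
ledger → core
edge → hub
hub → node
node → store
node → relay
node → mesh
mesh → proxy
mesh → auth
auth → agent
agent → router
router → mirror
agent → gate
node → back
edge → cache
cache → front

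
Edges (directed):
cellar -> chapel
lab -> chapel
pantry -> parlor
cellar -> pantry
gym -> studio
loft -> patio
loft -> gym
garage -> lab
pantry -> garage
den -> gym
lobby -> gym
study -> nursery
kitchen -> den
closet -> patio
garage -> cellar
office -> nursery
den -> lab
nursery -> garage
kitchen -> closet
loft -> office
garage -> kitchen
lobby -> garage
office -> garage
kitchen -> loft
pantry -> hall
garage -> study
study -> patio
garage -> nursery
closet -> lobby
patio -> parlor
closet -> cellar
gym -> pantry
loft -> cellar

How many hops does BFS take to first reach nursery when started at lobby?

Level 0: lobby
Level 1: garage, gym
Level 2: cellar, kitchen, lab, nursery, pantry, studio, study
Level 3: chapel, closet, den, hall, loft, parlor, patio
Level 4: office
nursery first appears at level 2.

2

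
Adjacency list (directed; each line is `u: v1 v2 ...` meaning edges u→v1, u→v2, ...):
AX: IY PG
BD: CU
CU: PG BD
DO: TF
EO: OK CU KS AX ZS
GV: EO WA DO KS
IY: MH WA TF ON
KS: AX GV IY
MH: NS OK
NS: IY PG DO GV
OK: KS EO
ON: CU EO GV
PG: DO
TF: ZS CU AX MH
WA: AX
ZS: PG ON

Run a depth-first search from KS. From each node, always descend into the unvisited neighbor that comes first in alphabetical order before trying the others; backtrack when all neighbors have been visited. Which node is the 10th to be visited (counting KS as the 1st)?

PG

Visit KS
KS → AX
AX → IY
IY → MH
MH → NS
NS → DO
DO → TF
TF → CU
CU → BD
CU → PG
TF → ZS
ZS → ON
ON → EO
EO → OK
ON → GV
GV → WA

Visit order: KS, AX, IY, MH, NS, DO, TF, CU, BD, PG, ZS, ON, EO, OK, GV, WA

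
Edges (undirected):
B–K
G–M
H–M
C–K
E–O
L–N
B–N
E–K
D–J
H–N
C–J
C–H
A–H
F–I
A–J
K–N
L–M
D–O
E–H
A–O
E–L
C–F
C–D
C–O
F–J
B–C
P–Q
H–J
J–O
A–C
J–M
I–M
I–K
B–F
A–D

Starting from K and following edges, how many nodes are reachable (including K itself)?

15

BFS from K visits: K, B, C, E, I, N, F, A, D, H, J, O, L, M, G
Reachable nodes: 15 of 17 total.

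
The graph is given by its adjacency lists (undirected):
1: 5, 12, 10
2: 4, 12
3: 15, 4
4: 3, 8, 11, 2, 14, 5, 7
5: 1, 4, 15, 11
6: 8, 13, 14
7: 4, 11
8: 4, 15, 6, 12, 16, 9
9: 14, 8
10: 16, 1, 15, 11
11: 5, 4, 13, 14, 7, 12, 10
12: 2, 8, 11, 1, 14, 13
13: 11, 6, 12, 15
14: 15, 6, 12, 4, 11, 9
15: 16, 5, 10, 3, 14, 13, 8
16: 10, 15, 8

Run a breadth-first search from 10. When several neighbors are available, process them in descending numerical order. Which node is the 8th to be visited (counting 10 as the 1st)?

13

Visit 10; enqueue 16, 15, 11, 1 → queue [16, 15, 11, 1]
Visit 16; enqueue 8 → queue [15, 11, 1, 8]
Visit 15; enqueue 14, 13, 5, 3 → queue [11, 1, 8, 14, 13, 5, 3]
Visit 11; enqueue 12, 7, 4 → queue [1, 8, 14, 13, 5, 3, 12, 7, 4]
Visit 1 → queue [8, 14, 13, 5, 3, 12, 7, 4]
Visit 8; enqueue 9, 6 → queue [14, 13, 5, 3, 12, 7, 4, 9, 6]
Visit 14 → queue [13, 5, 3, 12, 7, 4, 9, 6]
Visit 13 → queue [5, 3, 12, 7, 4, 9, 6]
Visit 5 → queue [3, 12, 7, 4, 9, 6]
Visit 3 → queue [12, 7, 4, 9, 6]
Visit 12; enqueue 2 → queue [7, 4, 9, 6, 2]
Visit 7 → queue [4, 9, 6, 2]
Visit 4 → queue [9, 6, 2]
Visit 9 → queue [6, 2]
Visit 6 → queue [2]
Visit 2 → queue []

Visit order: 10, 16, 15, 11, 1, 8, 14, 13, 5, 3, 12, 7, 4, 9, 6, 2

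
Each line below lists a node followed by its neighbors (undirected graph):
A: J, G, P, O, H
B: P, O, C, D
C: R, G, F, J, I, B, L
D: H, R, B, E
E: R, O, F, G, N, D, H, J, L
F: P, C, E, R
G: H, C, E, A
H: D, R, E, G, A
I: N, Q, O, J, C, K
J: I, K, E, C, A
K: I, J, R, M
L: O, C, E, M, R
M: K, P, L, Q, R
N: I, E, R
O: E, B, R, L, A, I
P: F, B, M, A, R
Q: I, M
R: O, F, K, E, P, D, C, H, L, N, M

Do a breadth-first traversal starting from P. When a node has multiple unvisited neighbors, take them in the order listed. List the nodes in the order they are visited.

Visit P; enqueue F, B, M, A, R → queue [F, B, M, A, R]
Visit F; enqueue C, E → queue [B, M, A, R, C, E]
Visit B; enqueue O, D → queue [M, A, R, C, E, O, D]
Visit M; enqueue K, L, Q → queue [A, R, C, E, O, D, K, L, Q]
Visit A; enqueue J, G, H → queue [R, C, E, O, D, K, L, Q, J, G, H]
Visit R; enqueue N → queue [C, E, O, D, K, L, Q, J, G, H, N]
Visit C; enqueue I → queue [E, O, D, K, L, Q, J, G, H, N, I]
Visit E → queue [O, D, K, L, Q, J, G, H, N, I]
Visit O → queue [D, K, L, Q, J, G, H, N, I]
Visit D → queue [K, L, Q, J, G, H, N, I]
Visit K → queue [L, Q, J, G, H, N, I]
Visit L → queue [Q, J, G, H, N, I]
Visit Q → queue [J, G, H, N, I]
Visit J → queue [G, H, N, I]
Visit G → queue [H, N, I]
Visit H → queue [N, I]
Visit N → queue [I]
Visit I → queue []

P -> F -> B -> M -> A -> R -> C -> E -> O -> D -> K -> L -> Q -> J -> G -> H -> N -> I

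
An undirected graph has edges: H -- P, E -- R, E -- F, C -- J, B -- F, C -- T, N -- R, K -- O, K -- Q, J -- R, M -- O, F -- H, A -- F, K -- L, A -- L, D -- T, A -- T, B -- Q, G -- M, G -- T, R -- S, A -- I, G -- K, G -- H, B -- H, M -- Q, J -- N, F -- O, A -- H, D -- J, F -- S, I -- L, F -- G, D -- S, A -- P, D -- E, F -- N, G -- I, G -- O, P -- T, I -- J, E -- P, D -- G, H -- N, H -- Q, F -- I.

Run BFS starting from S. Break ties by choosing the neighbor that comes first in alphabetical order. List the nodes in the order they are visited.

S, D, F, R, E, G, J, T, A, B, H, I, N, O, P, K, M, C, L, Q

Visit S; enqueue D, F, R → queue [D, F, R]
Visit D; enqueue E, G, J, T → queue [F, R, E, G, J, T]
Visit F; enqueue A, B, H, I, N, O → queue [R, E, G, J, T, A, B, H, I, N, O]
Visit R → queue [E, G, J, T, A, B, H, I, N, O]
Visit E; enqueue P → queue [G, J, T, A, B, H, I, N, O, P]
Visit G; enqueue K, M → queue [J, T, A, B, H, I, N, O, P, K, M]
Visit J; enqueue C → queue [T, A, B, H, I, N, O, P, K, M, C]
Visit T → queue [A, B, H, I, N, O, P, K, M, C]
Visit A; enqueue L → queue [B, H, I, N, O, P, K, M, C, L]
Visit B; enqueue Q → queue [H, I, N, O, P, K, M, C, L, Q]
Visit H → queue [I, N, O, P, K, M, C, L, Q]
Visit I → queue [N, O, P, K, M, C, L, Q]
Visit N → queue [O, P, K, M, C, L, Q]
Visit O → queue [P, K, M, C, L, Q]
Visit P → queue [K, M, C, L, Q]
Visit K → queue [M, C, L, Q]
Visit M → queue [C, L, Q]
Visit C → queue [L, Q]
Visit L → queue [Q]
Visit Q → queue []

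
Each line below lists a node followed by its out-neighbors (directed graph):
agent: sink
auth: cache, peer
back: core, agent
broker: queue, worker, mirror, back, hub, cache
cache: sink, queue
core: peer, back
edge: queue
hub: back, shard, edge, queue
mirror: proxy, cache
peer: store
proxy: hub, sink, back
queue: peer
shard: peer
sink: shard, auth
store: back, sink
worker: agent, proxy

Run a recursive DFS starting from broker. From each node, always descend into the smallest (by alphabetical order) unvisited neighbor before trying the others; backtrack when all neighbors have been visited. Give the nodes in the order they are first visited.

Visit broker
broker → back
back → agent
agent → sink
sink → auth
auth → cache
cache → queue
queue → peer
peer → store
sink → shard
back → core
broker → hub
hub → edge
broker → mirror
mirror → proxy
broker → worker

broker, back, agent, sink, auth, cache, queue, peer, store, shard, core, hub, edge, mirror, proxy, worker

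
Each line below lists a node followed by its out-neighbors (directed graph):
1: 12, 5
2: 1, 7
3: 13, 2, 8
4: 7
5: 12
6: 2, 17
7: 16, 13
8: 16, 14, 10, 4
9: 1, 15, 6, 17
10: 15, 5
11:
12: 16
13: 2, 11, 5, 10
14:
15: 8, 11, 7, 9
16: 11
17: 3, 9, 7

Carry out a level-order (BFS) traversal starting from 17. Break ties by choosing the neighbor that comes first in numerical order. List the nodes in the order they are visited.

17 3 7 9 2 8 13 16 1 6 15 4 10 14 5 11 12

Visit 17; enqueue 3, 7, 9 → queue [3, 7, 9]
Visit 3; enqueue 2, 8, 13 → queue [7, 9, 2, 8, 13]
Visit 7; enqueue 16 → queue [9, 2, 8, 13, 16]
Visit 9; enqueue 1, 6, 15 → queue [2, 8, 13, 16, 1, 6, 15]
Visit 2 → queue [8, 13, 16, 1, 6, 15]
Visit 8; enqueue 4, 10, 14 → queue [13, 16, 1, 6, 15, 4, 10, 14]
Visit 13; enqueue 5, 11 → queue [16, 1, 6, 15, 4, 10, 14, 5, 11]
Visit 16 → queue [1, 6, 15, 4, 10, 14, 5, 11]
Visit 1; enqueue 12 → queue [6, 15, 4, 10, 14, 5, 11, 12]
Visit 6 → queue [15, 4, 10, 14, 5, 11, 12]
Visit 15 → queue [4, 10, 14, 5, 11, 12]
Visit 4 → queue [10, 14, 5, 11, 12]
Visit 10 → queue [14, 5, 11, 12]
Visit 14 → queue [5, 11, 12]
Visit 5 → queue [11, 12]
Visit 11 → queue [12]
Visit 12 → queue []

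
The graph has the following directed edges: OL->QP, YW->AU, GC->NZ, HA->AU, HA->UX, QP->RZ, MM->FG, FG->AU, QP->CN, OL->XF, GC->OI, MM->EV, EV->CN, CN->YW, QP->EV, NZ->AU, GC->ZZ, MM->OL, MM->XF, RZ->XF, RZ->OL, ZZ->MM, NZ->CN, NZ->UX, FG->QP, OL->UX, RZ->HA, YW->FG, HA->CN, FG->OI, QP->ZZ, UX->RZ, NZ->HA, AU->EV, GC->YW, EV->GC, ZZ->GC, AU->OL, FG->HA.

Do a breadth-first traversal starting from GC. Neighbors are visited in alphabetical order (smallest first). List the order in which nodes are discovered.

Visit GC; enqueue NZ, OI, YW, ZZ → queue [NZ, OI, YW, ZZ]
Visit NZ; enqueue AU, CN, HA, UX → queue [OI, YW, ZZ, AU, CN, HA, UX]
Visit OI → queue [YW, ZZ, AU, CN, HA, UX]
Visit YW; enqueue FG → queue [ZZ, AU, CN, HA, UX, FG]
Visit ZZ; enqueue MM → queue [AU, CN, HA, UX, FG, MM]
Visit AU; enqueue EV, OL → queue [CN, HA, UX, FG, MM, EV, OL]
Visit CN → queue [HA, UX, FG, MM, EV, OL]
Visit HA → queue [UX, FG, MM, EV, OL]
Visit UX; enqueue RZ → queue [FG, MM, EV, OL, RZ]
Visit FG; enqueue QP → queue [MM, EV, OL, RZ, QP]
Visit MM; enqueue XF → queue [EV, OL, RZ, QP, XF]
Visit EV → queue [OL, RZ, QP, XF]
Visit OL → queue [RZ, QP, XF]
Visit RZ → queue [QP, XF]
Visit QP → queue [XF]
Visit XF → queue []

GC, NZ, OI, YW, ZZ, AU, CN, HA, UX, FG, MM, EV, OL, RZ, QP, XF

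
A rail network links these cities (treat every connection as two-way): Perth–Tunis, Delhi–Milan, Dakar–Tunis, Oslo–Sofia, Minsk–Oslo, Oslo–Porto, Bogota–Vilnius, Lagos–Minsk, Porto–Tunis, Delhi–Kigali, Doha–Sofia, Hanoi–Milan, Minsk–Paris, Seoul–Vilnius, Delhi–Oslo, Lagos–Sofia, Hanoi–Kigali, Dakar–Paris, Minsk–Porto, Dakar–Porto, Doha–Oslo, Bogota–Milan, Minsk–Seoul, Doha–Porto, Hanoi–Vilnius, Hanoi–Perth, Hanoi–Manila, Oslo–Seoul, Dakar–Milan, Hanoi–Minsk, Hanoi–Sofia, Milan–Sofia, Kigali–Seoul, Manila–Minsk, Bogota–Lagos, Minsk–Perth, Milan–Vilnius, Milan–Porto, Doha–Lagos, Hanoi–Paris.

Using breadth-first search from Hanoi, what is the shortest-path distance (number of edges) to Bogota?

Level 0: Hanoi
Level 1: Kigali, Manila, Milan, Minsk, Paris, Perth, Sofia, Vilnius
Level 2: Bogota, Dakar, Delhi, Doha, Lagos, Oslo, Porto, Seoul, Tunis
Bogota first appears at level 2.

2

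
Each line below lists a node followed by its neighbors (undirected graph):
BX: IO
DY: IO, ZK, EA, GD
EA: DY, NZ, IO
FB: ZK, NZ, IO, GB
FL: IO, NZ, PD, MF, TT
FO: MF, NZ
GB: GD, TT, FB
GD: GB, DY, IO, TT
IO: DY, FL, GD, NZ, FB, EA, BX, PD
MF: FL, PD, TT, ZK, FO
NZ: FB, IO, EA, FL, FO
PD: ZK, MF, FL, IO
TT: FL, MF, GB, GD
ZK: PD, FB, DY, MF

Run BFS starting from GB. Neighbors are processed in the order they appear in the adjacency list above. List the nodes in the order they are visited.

Visit GB; enqueue GD, TT, FB → queue [GD, TT, FB]
Visit GD; enqueue DY, IO → queue [TT, FB, DY, IO]
Visit TT; enqueue FL, MF → queue [FB, DY, IO, FL, MF]
Visit FB; enqueue ZK, NZ → queue [DY, IO, FL, MF, ZK, NZ]
Visit DY; enqueue EA → queue [IO, FL, MF, ZK, NZ, EA]
Visit IO; enqueue BX, PD → queue [FL, MF, ZK, NZ, EA, BX, PD]
Visit FL → queue [MF, ZK, NZ, EA, BX, PD]
Visit MF; enqueue FO → queue [ZK, NZ, EA, BX, PD, FO]
Visit ZK → queue [NZ, EA, BX, PD, FO]
Visit NZ → queue [EA, BX, PD, FO]
Visit EA → queue [BX, PD, FO]
Visit BX → queue [PD, FO]
Visit PD → queue [FO]
Visit FO → queue []

GB → GD → TT → FB → DY → IO → FL → MF → ZK → NZ → EA → BX → PD → FO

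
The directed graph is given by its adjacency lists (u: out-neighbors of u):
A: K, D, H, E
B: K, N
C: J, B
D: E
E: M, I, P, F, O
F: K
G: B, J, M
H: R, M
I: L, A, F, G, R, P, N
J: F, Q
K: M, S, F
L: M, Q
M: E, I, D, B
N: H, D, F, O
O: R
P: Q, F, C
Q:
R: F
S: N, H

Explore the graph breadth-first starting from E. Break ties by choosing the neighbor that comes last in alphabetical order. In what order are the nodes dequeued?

E P O M I F Q C R D B N L G A K J H S

Visit E; enqueue P, O, M, I, F → queue [P, O, M, I, F]
Visit P; enqueue Q, C → queue [O, M, I, F, Q, C]
Visit O; enqueue R → queue [M, I, F, Q, C, R]
Visit M; enqueue D, B → queue [I, F, Q, C, R, D, B]
Visit I; enqueue N, L, G, A → queue [F, Q, C, R, D, B, N, L, G, A]
Visit F; enqueue K → queue [Q, C, R, D, B, N, L, G, A, K]
Visit Q → queue [C, R, D, B, N, L, G, A, K]
Visit C; enqueue J → queue [R, D, B, N, L, G, A, K, J]
Visit R → queue [D, B, N, L, G, A, K, J]
Visit D → queue [B, N, L, G, A, K, J]
Visit B → queue [N, L, G, A, K, J]
Visit N; enqueue H → queue [L, G, A, K, J, H]
Visit L → queue [G, A, K, J, H]
Visit G → queue [A, K, J, H]
Visit A → queue [K, J, H]
Visit K; enqueue S → queue [J, H, S]
Visit J → queue [H, S]
Visit H → queue [S]
Visit S → queue []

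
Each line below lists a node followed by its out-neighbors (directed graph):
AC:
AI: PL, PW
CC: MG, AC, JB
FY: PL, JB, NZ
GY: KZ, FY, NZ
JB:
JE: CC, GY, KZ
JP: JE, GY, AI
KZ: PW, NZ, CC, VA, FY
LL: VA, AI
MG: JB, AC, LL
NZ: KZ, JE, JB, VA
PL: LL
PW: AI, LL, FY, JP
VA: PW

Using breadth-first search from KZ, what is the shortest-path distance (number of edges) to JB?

2

Level 0: KZ
Level 1: CC, FY, NZ, PW, VA
Level 2: AC, AI, JB, JE, JP, LL, MG, PL
Level 3: GY
JB first appears at level 2.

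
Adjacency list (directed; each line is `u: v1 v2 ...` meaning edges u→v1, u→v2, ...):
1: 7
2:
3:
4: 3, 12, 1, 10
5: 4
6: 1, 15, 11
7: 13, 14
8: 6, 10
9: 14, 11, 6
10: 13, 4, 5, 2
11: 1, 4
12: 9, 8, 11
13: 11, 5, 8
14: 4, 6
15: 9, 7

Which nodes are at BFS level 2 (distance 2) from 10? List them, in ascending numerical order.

1, 3, 8, 11, 12

Level 0: 10
Level 1: 2, 4, 5, 13
Level 2: 1, 3, 8, 11, 12
Level 3: 6, 7, 9
Level 4: 14, 15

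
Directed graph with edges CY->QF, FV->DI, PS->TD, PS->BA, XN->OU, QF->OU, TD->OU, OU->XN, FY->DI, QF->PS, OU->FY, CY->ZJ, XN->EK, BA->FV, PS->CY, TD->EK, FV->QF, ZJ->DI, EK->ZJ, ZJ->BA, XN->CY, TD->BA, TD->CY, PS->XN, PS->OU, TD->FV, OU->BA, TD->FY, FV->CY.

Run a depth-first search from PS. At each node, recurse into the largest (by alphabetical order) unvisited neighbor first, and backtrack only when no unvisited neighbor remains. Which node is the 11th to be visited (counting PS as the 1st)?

EK

Visit PS
PS → XN
XN → OU
OU → FY
FY → DI
OU → BA
BA → FV
FV → QF
FV → CY
CY → ZJ
XN → EK
PS → TD

Visit order: PS, XN, OU, FY, DI, BA, FV, QF, CY, ZJ, EK, TD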